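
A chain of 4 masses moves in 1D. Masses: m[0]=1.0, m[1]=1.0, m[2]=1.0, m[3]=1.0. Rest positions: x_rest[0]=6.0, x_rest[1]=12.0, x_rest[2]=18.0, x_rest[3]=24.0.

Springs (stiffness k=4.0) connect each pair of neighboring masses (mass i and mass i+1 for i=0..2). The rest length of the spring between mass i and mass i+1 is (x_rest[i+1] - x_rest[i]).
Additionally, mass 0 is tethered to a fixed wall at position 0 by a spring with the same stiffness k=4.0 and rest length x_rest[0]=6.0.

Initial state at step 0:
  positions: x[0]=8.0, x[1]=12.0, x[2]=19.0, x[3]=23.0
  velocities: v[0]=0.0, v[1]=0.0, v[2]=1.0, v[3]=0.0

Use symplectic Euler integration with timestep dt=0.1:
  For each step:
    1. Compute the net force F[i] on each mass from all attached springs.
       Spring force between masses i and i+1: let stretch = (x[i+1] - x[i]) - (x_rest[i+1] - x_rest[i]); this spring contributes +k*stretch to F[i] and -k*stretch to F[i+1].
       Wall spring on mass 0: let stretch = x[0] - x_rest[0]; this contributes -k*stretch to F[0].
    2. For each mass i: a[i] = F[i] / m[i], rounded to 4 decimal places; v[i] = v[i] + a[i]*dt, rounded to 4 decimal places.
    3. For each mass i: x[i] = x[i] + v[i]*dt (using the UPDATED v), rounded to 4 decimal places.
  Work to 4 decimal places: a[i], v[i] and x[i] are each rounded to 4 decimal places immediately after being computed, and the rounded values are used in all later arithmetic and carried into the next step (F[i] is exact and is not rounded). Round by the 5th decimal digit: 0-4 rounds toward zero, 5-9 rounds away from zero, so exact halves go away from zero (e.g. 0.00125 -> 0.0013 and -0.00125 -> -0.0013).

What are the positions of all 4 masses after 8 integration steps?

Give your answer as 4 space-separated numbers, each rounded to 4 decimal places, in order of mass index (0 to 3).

Answer: 5.0683 13.3750 17.6944 24.8402

Derivation:
Step 0: x=[8.0000 12.0000 19.0000 23.0000] v=[0.0000 0.0000 1.0000 0.0000]
Step 1: x=[7.8400 12.1200 18.9800 23.0800] v=[-1.6000 1.2000 -0.2000 0.8000]
Step 2: x=[7.5376 12.3432 18.8496 23.2360] v=[-3.0240 2.2320 -1.3040 1.5600]
Step 3: x=[7.1259 12.6344 18.6344 23.4565] v=[-4.1168 2.9123 -2.1520 2.2054]
Step 4: x=[6.6495 12.9453 18.3721 23.7242] v=[-4.7638 3.1089 -2.6232 2.6766]
Step 5: x=[6.1590 13.2214 18.1068 24.0178] v=[-4.9053 2.7613 -2.6531 2.9358]
Step 6: x=[5.7046 13.4105 17.8825 24.3149] v=[-4.5439 1.8905 -2.2429 2.9714]
Step 7: x=[5.3303 13.4702 17.7366 24.5947] v=[-3.7434 0.5969 -1.4587 2.7984]
Step 8: x=[5.0683 13.3750 17.6944 24.8402] v=[-2.6196 -0.9525 -0.4220 2.4552]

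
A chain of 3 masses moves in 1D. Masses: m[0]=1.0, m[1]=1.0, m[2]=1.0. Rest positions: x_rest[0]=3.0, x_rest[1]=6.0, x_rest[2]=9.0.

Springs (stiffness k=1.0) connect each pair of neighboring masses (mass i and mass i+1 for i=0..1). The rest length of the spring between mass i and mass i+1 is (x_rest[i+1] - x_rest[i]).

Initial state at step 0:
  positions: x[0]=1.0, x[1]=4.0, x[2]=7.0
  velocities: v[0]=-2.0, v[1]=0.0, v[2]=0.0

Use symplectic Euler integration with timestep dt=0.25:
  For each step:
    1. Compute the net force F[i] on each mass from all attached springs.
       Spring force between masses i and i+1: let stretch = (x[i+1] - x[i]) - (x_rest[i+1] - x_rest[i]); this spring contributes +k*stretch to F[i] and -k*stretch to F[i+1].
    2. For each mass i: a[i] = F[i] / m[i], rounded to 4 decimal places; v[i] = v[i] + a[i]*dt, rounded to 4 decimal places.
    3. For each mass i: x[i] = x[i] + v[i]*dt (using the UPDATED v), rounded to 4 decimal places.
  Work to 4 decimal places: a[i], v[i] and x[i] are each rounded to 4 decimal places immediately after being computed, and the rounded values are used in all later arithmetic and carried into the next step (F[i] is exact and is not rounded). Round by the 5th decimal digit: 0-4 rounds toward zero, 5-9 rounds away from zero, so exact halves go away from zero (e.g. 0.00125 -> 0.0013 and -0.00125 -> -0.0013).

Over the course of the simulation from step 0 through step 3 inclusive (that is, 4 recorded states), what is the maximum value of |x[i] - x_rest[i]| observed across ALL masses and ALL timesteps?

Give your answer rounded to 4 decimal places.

Answer: 3.3789

Derivation:
Step 0: x=[1.0000 4.0000 7.0000] v=[-2.0000 0.0000 0.0000]
Step 1: x=[0.5000 4.0000 7.0000] v=[-2.0000 0.0000 0.0000]
Step 2: x=[0.0313 3.9688 7.0000] v=[-1.8750 -0.1250 0.0000]
Step 3: x=[-0.3789 3.8809 6.9981] v=[-1.6406 -0.3516 -0.0078]
Max displacement = 3.3789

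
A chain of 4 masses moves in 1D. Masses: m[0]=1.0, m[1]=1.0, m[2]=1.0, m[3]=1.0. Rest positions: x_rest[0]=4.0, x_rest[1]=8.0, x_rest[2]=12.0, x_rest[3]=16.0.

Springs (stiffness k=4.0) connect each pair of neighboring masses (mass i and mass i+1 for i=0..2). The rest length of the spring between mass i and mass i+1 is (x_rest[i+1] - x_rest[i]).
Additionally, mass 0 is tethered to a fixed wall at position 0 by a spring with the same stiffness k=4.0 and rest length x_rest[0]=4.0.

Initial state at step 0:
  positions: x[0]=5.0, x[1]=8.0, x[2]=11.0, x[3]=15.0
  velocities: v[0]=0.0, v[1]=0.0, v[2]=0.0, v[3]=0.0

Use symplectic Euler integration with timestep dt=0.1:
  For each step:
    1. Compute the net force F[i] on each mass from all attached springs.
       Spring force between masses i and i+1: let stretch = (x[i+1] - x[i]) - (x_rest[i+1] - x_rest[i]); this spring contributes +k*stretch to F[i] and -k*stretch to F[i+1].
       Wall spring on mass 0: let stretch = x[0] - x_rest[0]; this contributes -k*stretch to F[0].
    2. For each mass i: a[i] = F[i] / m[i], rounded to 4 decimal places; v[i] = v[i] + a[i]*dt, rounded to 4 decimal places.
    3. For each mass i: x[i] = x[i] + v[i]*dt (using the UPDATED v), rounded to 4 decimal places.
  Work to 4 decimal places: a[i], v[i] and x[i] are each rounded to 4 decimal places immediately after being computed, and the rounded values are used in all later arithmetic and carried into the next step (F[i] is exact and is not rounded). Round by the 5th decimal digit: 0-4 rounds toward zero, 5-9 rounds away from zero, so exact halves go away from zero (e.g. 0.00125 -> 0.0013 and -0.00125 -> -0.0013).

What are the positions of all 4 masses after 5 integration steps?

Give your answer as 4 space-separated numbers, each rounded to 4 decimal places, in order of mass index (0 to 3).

Answer: 4.0084 7.9509 11.4950 15.0508

Derivation:
Step 0: x=[5.0000 8.0000 11.0000 15.0000] v=[0.0000 0.0000 0.0000 0.0000]
Step 1: x=[4.9200 8.0000 11.0400 15.0000] v=[-0.8000 0.0000 0.4000 0.0000]
Step 2: x=[4.7664 7.9984 11.1168 15.0016] v=[-1.5360 -0.0160 0.7680 0.0160]
Step 3: x=[4.5514 7.9923 11.2243 15.0078] v=[-2.1498 -0.0614 1.0746 0.0621]
Step 4: x=[4.2920 7.9778 11.3538 15.0227] v=[-2.5940 -0.1450 1.2952 0.1487]
Step 5: x=[4.0084 7.9509 11.4950 15.0508] v=[-2.8365 -0.2689 1.4124 0.2811]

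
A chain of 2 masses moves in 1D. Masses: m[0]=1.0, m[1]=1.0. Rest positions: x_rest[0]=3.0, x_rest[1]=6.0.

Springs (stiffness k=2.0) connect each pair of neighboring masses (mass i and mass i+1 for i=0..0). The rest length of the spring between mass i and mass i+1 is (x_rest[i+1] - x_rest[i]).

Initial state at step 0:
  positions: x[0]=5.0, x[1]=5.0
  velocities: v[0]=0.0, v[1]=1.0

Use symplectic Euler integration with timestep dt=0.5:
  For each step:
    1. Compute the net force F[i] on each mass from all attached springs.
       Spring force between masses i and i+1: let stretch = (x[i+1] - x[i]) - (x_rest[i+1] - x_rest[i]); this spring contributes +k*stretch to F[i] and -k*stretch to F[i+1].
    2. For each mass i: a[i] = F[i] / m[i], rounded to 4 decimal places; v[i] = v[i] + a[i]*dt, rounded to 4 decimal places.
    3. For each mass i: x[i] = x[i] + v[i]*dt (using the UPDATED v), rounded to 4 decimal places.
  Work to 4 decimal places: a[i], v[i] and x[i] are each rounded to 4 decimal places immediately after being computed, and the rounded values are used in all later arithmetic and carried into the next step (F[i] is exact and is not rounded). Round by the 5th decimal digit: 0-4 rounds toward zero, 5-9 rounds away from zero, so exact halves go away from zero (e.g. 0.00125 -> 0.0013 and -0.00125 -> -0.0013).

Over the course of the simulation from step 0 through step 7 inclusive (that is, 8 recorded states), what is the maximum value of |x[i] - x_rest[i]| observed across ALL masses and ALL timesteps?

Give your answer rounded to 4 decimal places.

Answer: 3.5000

Derivation:
Step 0: x=[5.0000 5.0000] v=[0.0000 1.0000]
Step 1: x=[3.5000 7.0000] v=[-3.0000 4.0000]
Step 2: x=[2.2500 8.7500] v=[-2.5000 3.5000]
Step 3: x=[2.7500 8.7500] v=[1.0000 0.0000]
Step 4: x=[4.7500 7.2500] v=[4.0000 -3.0000]
Step 5: x=[6.5000 6.0000] v=[3.5000 -2.5000]
Step 6: x=[6.5000 6.5000] v=[0.0000 1.0000]
Step 7: x=[5.0000 8.5000] v=[-3.0000 4.0000]
Max displacement = 3.5000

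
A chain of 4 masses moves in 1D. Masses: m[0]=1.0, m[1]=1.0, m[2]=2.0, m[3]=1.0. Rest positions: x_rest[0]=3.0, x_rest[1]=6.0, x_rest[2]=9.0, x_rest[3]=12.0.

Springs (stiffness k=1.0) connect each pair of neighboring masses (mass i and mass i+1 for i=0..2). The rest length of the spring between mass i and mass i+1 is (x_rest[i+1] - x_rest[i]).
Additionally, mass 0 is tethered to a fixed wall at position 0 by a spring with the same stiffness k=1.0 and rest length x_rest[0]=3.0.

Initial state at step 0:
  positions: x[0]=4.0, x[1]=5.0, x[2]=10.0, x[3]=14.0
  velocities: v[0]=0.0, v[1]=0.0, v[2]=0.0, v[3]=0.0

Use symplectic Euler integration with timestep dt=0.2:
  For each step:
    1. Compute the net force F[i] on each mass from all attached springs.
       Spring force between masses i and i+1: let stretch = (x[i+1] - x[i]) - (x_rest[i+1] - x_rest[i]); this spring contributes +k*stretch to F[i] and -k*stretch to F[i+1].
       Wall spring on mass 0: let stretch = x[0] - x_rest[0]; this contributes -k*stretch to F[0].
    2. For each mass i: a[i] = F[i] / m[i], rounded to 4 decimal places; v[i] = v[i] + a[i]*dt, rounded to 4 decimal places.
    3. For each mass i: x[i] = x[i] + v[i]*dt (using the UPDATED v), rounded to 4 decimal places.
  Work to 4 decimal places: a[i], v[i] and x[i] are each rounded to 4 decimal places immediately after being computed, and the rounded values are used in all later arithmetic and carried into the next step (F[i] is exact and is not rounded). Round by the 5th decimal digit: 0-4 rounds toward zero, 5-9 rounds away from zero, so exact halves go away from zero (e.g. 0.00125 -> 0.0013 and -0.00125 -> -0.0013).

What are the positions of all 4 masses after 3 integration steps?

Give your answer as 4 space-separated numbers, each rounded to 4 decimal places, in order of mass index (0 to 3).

Step 0: x=[4.0000 5.0000 10.0000 14.0000] v=[0.0000 0.0000 0.0000 0.0000]
Step 1: x=[3.8800 5.1600 9.9800 13.9600] v=[-0.6000 0.8000 -0.1000 -0.2000]
Step 2: x=[3.6560 5.4616 9.9432 13.8808] v=[-1.1200 1.5080 -0.1840 -0.3960]
Step 3: x=[3.3580 5.8702 9.8955 13.7641] v=[-1.4901 2.0432 -0.2384 -0.5835]

Answer: 3.3580 5.8702 9.8955 13.7641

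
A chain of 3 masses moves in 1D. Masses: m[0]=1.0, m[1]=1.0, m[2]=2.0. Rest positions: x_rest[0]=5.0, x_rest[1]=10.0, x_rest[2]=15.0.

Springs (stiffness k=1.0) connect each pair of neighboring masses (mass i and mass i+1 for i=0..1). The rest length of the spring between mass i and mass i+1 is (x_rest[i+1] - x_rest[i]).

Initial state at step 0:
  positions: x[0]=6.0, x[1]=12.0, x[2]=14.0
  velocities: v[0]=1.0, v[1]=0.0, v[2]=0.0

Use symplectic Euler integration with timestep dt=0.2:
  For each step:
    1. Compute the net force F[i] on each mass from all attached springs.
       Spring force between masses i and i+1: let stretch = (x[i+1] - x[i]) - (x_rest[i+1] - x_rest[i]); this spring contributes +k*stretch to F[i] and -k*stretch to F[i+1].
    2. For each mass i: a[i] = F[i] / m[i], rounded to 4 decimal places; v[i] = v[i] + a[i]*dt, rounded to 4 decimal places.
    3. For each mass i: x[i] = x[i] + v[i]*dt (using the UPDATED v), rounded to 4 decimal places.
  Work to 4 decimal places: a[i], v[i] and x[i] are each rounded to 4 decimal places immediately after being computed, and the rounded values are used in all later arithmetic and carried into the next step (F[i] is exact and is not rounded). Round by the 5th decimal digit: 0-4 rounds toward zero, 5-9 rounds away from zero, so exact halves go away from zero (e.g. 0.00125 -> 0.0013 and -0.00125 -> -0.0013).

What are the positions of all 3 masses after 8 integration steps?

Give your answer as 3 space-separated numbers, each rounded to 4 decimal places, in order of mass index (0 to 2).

Step 0: x=[6.0000 12.0000 14.0000] v=[1.0000 0.0000 0.0000]
Step 1: x=[6.2400 11.8400 14.0600] v=[1.2000 -0.8000 0.3000]
Step 2: x=[6.5040 11.5448 14.1756] v=[1.3200 -1.4760 0.5780]
Step 3: x=[6.7696 11.1532 14.3386] v=[1.3282 -1.9580 0.8149]
Step 4: x=[7.0106 10.7137 14.5379] v=[1.2049 -2.1976 0.9964]
Step 5: x=[7.1997 10.2790 14.7607] v=[0.9455 -2.1734 1.1140]
Step 6: x=[7.3120 9.9004 14.9939] v=[0.5614 -1.8929 1.1658]
Step 7: x=[7.3278 9.6220 15.2252] v=[0.0791 -1.3919 1.1564]
Step 8: x=[7.2354 9.4760 15.4444] v=[-0.4621 -0.7301 1.0961]

Answer: 7.2354 9.4760 15.4444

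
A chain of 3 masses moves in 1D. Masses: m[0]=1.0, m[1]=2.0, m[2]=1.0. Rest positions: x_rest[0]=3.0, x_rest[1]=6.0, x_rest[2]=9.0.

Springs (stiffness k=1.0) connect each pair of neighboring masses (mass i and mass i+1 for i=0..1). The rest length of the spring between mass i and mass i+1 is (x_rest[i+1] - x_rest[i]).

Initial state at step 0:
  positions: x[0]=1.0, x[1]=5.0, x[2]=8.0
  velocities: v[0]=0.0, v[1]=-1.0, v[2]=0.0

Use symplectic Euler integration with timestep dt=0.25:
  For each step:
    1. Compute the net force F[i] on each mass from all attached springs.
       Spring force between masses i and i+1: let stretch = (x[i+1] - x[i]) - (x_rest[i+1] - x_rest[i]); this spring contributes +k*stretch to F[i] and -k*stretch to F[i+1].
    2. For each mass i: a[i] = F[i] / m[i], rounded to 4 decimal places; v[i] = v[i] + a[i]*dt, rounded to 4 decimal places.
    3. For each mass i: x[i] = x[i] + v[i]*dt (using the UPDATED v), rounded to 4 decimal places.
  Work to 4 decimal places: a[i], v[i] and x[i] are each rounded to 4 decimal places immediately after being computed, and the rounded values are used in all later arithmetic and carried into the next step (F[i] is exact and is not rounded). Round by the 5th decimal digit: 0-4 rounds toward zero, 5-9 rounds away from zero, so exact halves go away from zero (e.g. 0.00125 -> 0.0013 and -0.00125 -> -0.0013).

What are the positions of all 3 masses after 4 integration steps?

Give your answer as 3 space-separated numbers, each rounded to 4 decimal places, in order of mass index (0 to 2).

Answer: 1.3966 3.8875 7.8284

Derivation:
Step 0: x=[1.0000 5.0000 8.0000] v=[0.0000 -1.0000 0.0000]
Step 1: x=[1.0625 4.7188 8.0000] v=[0.2500 -1.1250 0.0000]
Step 2: x=[1.1660 4.4258 7.9824] v=[0.4141 -1.1719 -0.0703]
Step 3: x=[1.2858 4.1421 7.9300] v=[0.4791 -1.1348 -0.2095]
Step 4: x=[1.3966 3.8875 7.8284] v=[0.4432 -1.0184 -0.4065]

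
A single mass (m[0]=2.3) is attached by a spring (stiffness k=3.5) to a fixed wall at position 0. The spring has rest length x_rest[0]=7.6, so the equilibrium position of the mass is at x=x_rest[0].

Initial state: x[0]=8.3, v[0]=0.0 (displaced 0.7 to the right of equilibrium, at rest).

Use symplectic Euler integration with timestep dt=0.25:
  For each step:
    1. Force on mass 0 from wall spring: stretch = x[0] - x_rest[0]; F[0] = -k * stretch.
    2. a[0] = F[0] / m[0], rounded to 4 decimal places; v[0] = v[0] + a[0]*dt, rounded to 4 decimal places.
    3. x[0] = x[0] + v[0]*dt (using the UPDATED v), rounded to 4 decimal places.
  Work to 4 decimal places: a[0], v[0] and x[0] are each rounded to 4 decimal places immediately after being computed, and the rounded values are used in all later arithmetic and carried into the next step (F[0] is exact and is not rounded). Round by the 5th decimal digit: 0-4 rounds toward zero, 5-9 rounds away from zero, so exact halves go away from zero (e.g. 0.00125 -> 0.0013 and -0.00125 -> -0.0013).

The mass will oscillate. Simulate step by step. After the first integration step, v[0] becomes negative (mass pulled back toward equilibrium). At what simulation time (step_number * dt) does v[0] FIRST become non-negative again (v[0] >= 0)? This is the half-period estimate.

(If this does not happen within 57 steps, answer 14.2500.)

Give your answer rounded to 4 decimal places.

Answer: 2.7500

Derivation:
Step 0: x=[8.3000] v=[0.0000]
Step 1: x=[8.2334] v=[-0.2663]
Step 2: x=[8.1066] v=[-0.5073]
Step 3: x=[7.9316] v=[-0.7000]
Step 4: x=[7.7251] v=[-0.8262]
Step 5: x=[7.5067] v=[-0.8738]
Step 6: x=[7.2971] v=[-0.8383]
Step 7: x=[7.1163] v=[-0.7231]
Step 8: x=[6.9815] v=[-0.5391]
Step 9: x=[6.9056] v=[-0.3038]
Step 10: x=[6.8957] v=[-0.0396]
Step 11: x=[6.9528] v=[0.2284]
First v>=0 after going negative at step 11, time=2.7500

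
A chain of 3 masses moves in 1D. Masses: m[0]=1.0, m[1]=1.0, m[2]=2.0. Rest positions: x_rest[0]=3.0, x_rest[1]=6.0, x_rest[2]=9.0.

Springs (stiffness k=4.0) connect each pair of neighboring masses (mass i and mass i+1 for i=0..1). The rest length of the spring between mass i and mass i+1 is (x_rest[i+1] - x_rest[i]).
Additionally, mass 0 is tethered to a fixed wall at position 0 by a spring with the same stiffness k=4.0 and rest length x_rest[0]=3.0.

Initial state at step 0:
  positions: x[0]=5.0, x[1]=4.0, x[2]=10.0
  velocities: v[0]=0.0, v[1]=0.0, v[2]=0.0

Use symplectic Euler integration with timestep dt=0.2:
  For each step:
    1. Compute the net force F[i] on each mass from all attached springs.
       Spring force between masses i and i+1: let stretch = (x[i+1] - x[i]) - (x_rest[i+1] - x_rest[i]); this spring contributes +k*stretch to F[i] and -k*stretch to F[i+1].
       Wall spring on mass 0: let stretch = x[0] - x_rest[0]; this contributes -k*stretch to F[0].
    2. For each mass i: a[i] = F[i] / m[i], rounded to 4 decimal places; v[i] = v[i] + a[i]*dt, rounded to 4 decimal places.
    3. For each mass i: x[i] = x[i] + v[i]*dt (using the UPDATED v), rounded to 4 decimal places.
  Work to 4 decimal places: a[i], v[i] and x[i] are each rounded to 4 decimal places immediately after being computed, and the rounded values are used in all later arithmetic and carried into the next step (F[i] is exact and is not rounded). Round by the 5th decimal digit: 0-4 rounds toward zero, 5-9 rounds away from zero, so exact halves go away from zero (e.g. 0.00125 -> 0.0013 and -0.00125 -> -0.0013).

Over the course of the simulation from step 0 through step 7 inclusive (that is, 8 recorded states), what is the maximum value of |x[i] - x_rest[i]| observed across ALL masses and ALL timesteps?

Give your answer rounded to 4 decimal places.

Answer: 2.7093

Derivation:
Step 0: x=[5.0000 4.0000 10.0000] v=[0.0000 0.0000 0.0000]
Step 1: x=[4.0400 5.1200 9.7600] v=[-4.8000 5.6000 -1.2000]
Step 2: x=[2.6064 6.8096 9.3888] v=[-7.1680 8.4480 -1.8560]
Step 3: x=[1.4283 8.2394 9.0513] v=[-5.8906 7.1488 -1.6877]
Step 4: x=[1.1114 8.7093 8.8888] v=[-1.5844 2.3494 -0.8125]
Step 5: x=[1.8324 7.9922 8.9519] v=[3.6048 -3.5853 0.3157]
Step 6: x=[3.2457 6.4431 9.1783] v=[7.0667 -7.7454 1.1318]
Step 7: x=[4.6513 4.8201 9.4258] v=[7.0281 -8.1152 1.2377]
Max displacement = 2.7093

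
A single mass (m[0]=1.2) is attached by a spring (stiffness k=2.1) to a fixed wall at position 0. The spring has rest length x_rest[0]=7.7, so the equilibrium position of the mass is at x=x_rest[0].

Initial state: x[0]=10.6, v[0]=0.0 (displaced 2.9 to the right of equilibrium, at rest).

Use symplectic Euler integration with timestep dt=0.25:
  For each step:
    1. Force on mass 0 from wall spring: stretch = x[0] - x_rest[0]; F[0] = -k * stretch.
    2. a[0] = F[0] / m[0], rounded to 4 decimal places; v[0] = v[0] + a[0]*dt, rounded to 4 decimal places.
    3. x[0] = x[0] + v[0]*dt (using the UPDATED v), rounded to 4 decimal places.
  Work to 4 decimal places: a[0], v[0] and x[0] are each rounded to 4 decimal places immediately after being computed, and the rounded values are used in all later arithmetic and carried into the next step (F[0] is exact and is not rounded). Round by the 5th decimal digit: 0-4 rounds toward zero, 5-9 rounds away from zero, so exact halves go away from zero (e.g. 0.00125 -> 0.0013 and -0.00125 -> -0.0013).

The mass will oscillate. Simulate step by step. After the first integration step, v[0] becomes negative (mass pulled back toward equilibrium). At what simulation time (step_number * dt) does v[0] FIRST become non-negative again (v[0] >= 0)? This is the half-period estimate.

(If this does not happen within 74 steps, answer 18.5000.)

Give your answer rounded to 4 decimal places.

Step 0: x=[10.6000] v=[0.0000]
Step 1: x=[10.2828] v=[-1.2688]
Step 2: x=[9.6831] v=[-2.3988]
Step 3: x=[8.8665] v=[-3.2664]
Step 4: x=[7.9223] v=[-3.7768]
Step 5: x=[6.9538] v=[-3.8741]
Step 6: x=[6.0669] v=[-3.5476]
Step 7: x=[5.3586] v=[-2.8331]
Step 8: x=[4.9064] v=[-1.8087]
Step 9: x=[4.7598] v=[-0.5865]
Step 10: x=[4.9348] v=[0.6999]
First v>=0 after going negative at step 10, time=2.5000

Answer: 2.5000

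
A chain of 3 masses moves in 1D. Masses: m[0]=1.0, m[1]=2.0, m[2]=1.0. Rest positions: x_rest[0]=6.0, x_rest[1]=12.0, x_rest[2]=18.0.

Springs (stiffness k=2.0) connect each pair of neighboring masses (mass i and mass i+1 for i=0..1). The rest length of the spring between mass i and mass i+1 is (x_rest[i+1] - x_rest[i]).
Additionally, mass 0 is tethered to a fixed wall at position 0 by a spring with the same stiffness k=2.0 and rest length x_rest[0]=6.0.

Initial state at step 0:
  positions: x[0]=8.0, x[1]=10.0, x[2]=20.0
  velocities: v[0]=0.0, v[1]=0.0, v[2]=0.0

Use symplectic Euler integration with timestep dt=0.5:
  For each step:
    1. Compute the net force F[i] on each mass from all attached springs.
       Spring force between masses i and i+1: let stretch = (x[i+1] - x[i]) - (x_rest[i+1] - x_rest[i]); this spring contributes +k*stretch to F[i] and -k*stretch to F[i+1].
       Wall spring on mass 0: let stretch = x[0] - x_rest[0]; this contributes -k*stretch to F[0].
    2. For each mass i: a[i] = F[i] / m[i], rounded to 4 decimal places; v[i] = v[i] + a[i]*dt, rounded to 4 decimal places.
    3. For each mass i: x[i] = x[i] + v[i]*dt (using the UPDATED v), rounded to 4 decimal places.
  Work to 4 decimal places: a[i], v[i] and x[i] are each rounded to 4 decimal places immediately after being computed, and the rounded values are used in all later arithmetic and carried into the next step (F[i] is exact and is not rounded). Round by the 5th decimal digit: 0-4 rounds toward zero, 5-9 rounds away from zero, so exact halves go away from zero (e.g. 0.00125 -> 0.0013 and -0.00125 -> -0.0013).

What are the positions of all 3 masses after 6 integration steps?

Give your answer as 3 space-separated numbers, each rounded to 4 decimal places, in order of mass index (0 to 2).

Step 0: x=[8.0000 10.0000 20.0000] v=[0.0000 0.0000 0.0000]
Step 1: x=[5.0000 12.0000 18.0000] v=[-6.0000 4.0000 -4.0000]
Step 2: x=[3.0000 13.7500 16.0000] v=[-4.0000 3.5000 -4.0000]
Step 3: x=[4.8750 13.3750 15.8750] v=[3.7500 -0.7500 -0.2500]
Step 4: x=[8.5625 11.5000 17.5000] v=[7.3750 -3.7500 3.2500]
Step 5: x=[9.4375 10.3906 19.1250] v=[1.7500 -2.2188 3.2500]
Step 6: x=[6.0703 11.2266 19.3828] v=[-6.7344 1.6719 0.5156]

Answer: 6.0703 11.2266 19.3828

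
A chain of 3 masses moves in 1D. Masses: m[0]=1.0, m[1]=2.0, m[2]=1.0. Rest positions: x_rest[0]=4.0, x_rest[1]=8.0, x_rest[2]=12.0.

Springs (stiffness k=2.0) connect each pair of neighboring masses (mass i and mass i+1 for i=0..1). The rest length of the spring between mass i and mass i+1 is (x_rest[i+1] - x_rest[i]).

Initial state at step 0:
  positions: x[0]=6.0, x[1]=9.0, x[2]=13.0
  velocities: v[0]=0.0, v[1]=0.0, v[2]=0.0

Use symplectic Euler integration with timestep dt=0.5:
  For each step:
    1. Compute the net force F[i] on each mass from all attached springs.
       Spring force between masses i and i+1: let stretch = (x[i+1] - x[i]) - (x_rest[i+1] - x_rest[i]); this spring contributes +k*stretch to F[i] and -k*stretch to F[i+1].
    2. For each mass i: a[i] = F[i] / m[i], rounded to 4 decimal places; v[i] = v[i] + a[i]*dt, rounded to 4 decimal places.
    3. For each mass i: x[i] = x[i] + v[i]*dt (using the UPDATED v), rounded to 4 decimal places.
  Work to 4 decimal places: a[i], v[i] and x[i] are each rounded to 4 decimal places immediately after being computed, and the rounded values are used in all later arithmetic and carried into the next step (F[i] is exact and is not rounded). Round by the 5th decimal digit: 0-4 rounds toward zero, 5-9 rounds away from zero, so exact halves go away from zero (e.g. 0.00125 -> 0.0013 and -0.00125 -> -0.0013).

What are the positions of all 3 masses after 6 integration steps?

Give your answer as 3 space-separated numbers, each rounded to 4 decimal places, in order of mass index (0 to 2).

Step 0: x=[6.0000 9.0000 13.0000] v=[0.0000 0.0000 0.0000]
Step 1: x=[5.5000 9.2500 13.0000] v=[-1.0000 0.5000 0.0000]
Step 2: x=[4.8750 9.5000 13.1250] v=[-1.2500 0.5000 0.2500]
Step 3: x=[4.5625 9.5000 13.4375] v=[-0.6250 0.0000 0.6250]
Step 4: x=[4.7188 9.2500 13.7813] v=[0.3125 -0.5000 0.6875]
Step 5: x=[5.1407 9.0000 13.8594] v=[0.8437 -0.5000 0.1562]
Step 6: x=[5.4922 9.0001 13.5078] v=[0.7030 0.0001 -0.7032]

Answer: 5.4922 9.0001 13.5078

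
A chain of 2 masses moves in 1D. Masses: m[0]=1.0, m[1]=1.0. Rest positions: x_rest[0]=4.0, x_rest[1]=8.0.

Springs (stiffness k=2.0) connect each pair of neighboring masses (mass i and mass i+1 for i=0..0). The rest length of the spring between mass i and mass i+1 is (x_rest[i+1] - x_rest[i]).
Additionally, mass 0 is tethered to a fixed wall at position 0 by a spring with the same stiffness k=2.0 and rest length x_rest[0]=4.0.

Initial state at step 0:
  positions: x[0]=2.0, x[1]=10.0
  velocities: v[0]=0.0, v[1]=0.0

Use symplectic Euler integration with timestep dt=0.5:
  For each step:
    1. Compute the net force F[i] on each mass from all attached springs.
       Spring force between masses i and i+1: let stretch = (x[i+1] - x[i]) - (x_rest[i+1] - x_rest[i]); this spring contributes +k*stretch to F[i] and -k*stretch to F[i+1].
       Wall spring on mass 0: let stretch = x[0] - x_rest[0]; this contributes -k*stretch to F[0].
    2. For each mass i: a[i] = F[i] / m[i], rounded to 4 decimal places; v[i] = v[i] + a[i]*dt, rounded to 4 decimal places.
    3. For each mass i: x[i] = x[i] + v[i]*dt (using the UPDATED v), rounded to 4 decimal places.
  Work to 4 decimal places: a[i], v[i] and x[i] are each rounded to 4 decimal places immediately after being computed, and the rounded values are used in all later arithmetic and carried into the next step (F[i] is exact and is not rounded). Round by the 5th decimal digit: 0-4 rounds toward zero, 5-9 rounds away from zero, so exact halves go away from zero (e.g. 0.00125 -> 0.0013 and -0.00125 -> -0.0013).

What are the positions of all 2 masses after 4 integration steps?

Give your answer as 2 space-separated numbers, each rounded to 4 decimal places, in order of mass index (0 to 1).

Answer: 1.8750 9.0000

Derivation:
Step 0: x=[2.0000 10.0000] v=[0.0000 0.0000]
Step 1: x=[5.0000 8.0000] v=[6.0000 -4.0000]
Step 2: x=[7.0000 6.5000] v=[4.0000 -3.0000]
Step 3: x=[5.2500 7.2500] v=[-3.5000 1.5000]
Step 4: x=[1.8750 9.0000] v=[-6.7500 3.5000]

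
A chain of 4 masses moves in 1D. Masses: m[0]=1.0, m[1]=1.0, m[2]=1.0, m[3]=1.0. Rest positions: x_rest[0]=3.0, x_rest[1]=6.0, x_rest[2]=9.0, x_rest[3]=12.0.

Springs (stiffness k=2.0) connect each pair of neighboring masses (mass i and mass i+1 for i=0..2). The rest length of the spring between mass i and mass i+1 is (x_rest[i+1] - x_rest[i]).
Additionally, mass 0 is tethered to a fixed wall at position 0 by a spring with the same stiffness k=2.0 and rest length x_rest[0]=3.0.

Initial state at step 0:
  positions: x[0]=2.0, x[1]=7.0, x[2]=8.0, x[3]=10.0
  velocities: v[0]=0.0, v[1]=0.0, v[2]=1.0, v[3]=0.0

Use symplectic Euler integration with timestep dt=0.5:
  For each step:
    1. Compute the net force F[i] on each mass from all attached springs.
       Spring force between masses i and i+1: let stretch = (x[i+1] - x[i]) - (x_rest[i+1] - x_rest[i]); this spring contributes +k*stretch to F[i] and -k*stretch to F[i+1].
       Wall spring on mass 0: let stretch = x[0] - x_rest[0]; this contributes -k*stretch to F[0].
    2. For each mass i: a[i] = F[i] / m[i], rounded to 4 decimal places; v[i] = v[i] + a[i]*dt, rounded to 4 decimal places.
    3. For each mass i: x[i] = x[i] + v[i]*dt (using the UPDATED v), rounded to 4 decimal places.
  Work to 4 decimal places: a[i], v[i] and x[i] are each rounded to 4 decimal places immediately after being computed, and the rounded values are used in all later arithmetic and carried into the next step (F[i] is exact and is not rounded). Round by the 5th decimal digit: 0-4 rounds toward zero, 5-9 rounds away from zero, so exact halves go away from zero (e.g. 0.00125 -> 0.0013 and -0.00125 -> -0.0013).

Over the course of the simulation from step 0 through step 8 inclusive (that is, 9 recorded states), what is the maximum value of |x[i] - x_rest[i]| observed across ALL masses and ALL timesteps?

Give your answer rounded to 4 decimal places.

Answer: 2.4454

Derivation:
Step 0: x=[2.0000 7.0000 8.0000 10.0000] v=[0.0000 0.0000 1.0000 0.0000]
Step 1: x=[3.5000 5.0000 9.0000 10.5000] v=[3.0000 -4.0000 2.0000 1.0000]
Step 2: x=[4.0000 4.2500 8.7500 11.7500] v=[1.0000 -1.5000 -0.5000 2.5000]
Step 3: x=[2.6250 5.6250 7.7500 13.0000] v=[-2.7500 2.7500 -2.0000 2.5000]
Step 4: x=[1.4375 6.5625 8.3125 13.1250] v=[-2.3750 1.8750 1.1250 0.2500]
Step 5: x=[2.0938 5.8125 10.4063 12.3438] v=[1.3125 -1.5000 4.1875 -1.5625]
Step 6: x=[3.5625 5.5001 11.1719 12.0938] v=[2.9374 -0.6249 1.5312 -0.5000]
Step 7: x=[4.2188 7.0548 9.5626 12.8829] v=[1.3125 3.1093 -3.2187 1.5781]
Step 8: x=[4.1837 8.4454 8.3595 13.5118] v=[-0.0703 2.7811 -2.4062 1.2578]
Max displacement = 2.4454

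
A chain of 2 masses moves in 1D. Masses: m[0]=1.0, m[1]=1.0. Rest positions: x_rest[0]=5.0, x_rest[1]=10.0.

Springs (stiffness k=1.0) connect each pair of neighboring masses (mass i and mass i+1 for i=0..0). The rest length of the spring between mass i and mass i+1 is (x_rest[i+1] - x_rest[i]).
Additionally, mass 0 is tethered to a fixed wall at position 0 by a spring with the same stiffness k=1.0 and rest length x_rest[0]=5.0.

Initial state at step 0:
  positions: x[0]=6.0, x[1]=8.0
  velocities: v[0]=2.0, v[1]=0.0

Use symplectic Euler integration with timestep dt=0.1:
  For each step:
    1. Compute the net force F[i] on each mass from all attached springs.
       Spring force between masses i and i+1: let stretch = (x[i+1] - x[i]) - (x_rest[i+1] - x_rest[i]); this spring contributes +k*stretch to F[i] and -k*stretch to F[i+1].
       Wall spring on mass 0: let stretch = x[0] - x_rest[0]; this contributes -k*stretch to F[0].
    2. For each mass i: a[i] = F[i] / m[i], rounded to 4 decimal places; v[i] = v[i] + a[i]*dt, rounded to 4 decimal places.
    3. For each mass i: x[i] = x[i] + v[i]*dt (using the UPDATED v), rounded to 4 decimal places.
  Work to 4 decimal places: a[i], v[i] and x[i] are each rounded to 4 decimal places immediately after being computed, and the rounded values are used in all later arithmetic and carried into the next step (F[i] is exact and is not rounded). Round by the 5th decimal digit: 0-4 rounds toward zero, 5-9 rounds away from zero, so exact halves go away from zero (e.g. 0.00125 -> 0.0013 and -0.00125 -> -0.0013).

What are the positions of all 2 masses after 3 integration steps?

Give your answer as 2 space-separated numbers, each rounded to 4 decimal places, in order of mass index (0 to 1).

Answer: 6.3496 8.1845

Derivation:
Step 0: x=[6.0000 8.0000] v=[2.0000 0.0000]
Step 1: x=[6.1600 8.0300] v=[1.6000 0.3000]
Step 2: x=[6.2771 8.0913] v=[1.1710 0.6130]
Step 3: x=[6.3496 8.1845] v=[0.7247 0.9316]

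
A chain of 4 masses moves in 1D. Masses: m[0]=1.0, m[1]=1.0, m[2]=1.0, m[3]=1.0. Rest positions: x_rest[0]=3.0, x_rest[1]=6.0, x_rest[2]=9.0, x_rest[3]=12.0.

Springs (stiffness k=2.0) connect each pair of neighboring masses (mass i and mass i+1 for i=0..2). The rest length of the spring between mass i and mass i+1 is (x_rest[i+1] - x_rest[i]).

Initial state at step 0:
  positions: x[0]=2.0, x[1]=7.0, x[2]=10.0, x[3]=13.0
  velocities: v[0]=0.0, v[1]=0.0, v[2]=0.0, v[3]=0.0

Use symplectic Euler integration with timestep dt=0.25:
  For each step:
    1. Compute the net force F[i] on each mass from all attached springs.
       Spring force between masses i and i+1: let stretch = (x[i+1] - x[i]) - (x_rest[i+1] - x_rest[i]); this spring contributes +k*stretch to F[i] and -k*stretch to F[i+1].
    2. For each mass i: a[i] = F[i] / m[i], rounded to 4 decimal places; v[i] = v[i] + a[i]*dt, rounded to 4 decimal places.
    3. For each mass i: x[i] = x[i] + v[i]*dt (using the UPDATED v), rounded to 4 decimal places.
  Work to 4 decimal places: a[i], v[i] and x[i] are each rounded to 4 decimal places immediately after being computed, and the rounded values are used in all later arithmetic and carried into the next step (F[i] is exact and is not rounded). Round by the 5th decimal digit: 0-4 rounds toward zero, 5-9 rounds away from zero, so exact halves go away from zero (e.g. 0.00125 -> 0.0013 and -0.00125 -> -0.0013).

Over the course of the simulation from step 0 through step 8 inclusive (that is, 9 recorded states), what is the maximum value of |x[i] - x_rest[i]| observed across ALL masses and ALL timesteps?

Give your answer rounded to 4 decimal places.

Answer: 1.2553

Derivation:
Step 0: x=[2.0000 7.0000 10.0000 13.0000] v=[0.0000 0.0000 0.0000 0.0000]
Step 1: x=[2.2500 6.7500 10.0000 13.0000] v=[1.0000 -1.0000 0.0000 0.0000]
Step 2: x=[2.6875 6.3438 9.9688 13.0000] v=[1.7500 -1.6250 -0.1250 0.0000]
Step 3: x=[3.2071 5.9336 9.8633 12.9961] v=[2.0782 -1.6407 -0.4219 -0.0156]
Step 4: x=[3.6925 5.6738 9.6582 12.9756] v=[1.9415 -1.0391 -0.8204 -0.0820]
Step 5: x=[4.0506 5.6644 9.3697 12.9154] v=[1.4322 -0.0376 -1.1539 -0.2407]
Step 6: x=[4.2354 5.9165 9.0613 12.7870] v=[0.7391 1.0082 -1.2337 -0.5136]
Step 7: x=[4.2553 6.3515 8.8255 12.5679] v=[0.0797 1.7401 -0.9433 -0.8765]
Step 8: x=[4.1623 6.8338 8.7482 12.2560] v=[-0.3722 1.9290 -0.3091 -1.2477]
Max displacement = 1.2553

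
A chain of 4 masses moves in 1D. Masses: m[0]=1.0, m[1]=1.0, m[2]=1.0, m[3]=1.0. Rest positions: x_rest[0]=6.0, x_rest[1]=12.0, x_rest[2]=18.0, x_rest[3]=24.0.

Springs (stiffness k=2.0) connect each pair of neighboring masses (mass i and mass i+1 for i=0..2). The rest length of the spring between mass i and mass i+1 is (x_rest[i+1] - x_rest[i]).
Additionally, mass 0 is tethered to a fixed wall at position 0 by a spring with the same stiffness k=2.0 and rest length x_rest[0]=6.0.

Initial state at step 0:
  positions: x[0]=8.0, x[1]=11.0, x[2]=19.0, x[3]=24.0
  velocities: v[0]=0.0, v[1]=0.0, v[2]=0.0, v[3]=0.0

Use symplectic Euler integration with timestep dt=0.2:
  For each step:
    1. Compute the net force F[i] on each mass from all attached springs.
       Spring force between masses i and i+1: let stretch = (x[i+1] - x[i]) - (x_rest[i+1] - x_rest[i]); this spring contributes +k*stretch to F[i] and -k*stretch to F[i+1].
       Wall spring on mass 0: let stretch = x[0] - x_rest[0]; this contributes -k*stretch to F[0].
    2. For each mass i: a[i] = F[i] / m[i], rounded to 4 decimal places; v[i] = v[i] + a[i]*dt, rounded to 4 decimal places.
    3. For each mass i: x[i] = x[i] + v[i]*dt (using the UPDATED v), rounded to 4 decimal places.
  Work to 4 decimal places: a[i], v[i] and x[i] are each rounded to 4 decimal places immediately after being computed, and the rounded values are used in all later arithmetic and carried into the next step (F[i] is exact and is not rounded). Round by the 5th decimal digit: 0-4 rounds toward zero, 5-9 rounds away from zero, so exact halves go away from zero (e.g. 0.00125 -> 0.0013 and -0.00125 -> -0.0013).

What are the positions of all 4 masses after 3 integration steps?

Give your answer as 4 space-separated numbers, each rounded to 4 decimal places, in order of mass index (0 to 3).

Step 0: x=[8.0000 11.0000 19.0000 24.0000] v=[0.0000 0.0000 0.0000 0.0000]
Step 1: x=[7.6000 11.4000 18.7600 24.0800] v=[-2.0000 2.0000 -1.2000 0.4000]
Step 2: x=[6.8960 12.0848 18.3568 24.2144] v=[-3.5200 3.4240 -2.0160 0.6720]
Step 3: x=[6.0554 12.8563 17.9204 24.3602] v=[-4.2029 3.8573 -2.1818 0.7290]

Answer: 6.0554 12.8563 17.9204 24.3602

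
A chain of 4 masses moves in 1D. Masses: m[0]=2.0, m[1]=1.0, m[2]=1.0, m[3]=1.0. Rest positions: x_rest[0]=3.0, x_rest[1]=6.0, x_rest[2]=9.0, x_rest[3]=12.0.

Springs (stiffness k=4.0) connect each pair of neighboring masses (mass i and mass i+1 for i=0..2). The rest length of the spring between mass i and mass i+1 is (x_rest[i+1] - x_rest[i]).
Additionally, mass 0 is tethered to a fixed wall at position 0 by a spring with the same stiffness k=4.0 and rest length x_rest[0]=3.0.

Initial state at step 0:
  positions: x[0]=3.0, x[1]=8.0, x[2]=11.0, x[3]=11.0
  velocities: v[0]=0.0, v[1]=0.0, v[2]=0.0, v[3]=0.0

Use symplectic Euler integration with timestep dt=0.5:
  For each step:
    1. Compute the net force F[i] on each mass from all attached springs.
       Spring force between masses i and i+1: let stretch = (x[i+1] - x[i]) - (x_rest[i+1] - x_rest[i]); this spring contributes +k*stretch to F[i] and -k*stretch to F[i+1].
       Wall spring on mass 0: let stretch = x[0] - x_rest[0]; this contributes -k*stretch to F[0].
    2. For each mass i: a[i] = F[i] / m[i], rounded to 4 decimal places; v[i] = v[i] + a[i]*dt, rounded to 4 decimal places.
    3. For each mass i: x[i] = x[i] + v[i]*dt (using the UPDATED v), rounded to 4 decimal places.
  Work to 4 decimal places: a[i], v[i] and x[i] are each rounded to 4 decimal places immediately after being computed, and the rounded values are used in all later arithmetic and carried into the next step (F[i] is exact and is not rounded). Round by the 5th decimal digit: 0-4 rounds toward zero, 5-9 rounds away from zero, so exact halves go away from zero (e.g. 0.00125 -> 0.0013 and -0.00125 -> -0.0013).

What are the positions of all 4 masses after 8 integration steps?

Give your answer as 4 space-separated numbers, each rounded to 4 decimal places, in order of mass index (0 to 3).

Answer: 1.8750 7.0000 10.2500 9.0000

Derivation:
Step 0: x=[3.0000 8.0000 11.0000 11.0000] v=[0.0000 0.0000 0.0000 0.0000]
Step 1: x=[4.0000 6.0000 8.0000 14.0000] v=[2.0000 -4.0000 -6.0000 6.0000]
Step 2: x=[4.0000 4.0000 9.0000 14.0000] v=[0.0000 -4.0000 2.0000 0.0000]
Step 3: x=[2.0000 7.0000 10.0000 12.0000] v=[-4.0000 6.0000 2.0000 -4.0000]
Step 4: x=[1.5000 8.0000 10.0000 11.0000] v=[-1.0000 2.0000 0.0000 -2.0000]
Step 5: x=[3.5000 4.5000 9.0000 12.0000] v=[4.0000 -7.0000 -2.0000 2.0000]
Step 6: x=[4.2500 4.5000 6.5000 13.0000] v=[1.5000 0.0000 -5.0000 2.0000]
Step 7: x=[3.0000 6.2500 8.5000 10.5000] v=[-2.5000 3.5000 4.0000 -5.0000]
Step 8: x=[1.8750 7.0000 10.2500 9.0000] v=[-2.2500 1.5000 3.5000 -3.0000]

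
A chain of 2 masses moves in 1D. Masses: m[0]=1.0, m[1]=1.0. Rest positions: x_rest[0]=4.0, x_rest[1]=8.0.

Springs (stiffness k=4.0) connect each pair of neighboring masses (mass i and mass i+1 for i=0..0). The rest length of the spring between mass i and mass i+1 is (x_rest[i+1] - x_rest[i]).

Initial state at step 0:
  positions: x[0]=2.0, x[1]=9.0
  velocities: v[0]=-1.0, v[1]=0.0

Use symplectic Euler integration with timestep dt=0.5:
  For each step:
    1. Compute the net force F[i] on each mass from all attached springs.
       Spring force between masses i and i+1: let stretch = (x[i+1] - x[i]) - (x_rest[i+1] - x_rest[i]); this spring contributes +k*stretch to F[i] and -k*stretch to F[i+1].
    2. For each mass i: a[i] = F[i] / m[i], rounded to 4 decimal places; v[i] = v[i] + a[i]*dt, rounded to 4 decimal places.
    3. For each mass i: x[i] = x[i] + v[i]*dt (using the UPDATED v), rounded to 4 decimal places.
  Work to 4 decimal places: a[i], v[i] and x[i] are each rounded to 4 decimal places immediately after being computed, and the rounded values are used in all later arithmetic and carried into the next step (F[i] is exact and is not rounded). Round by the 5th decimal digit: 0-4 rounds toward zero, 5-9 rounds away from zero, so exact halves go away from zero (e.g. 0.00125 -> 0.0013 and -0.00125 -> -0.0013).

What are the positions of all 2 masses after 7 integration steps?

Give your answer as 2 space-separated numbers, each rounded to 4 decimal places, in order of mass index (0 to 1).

Step 0: x=[2.0000 9.0000] v=[-1.0000 0.0000]
Step 1: x=[4.5000 6.0000] v=[5.0000 -6.0000]
Step 2: x=[4.5000 5.5000] v=[0.0000 -1.0000]
Step 3: x=[1.5000 8.0000] v=[-6.0000 5.0000]
Step 4: x=[1.0000 8.0000] v=[-1.0000 0.0000]
Step 5: x=[3.5000 5.0000] v=[5.0000 -6.0000]
Step 6: x=[3.5000 4.5000] v=[0.0000 -1.0000]
Step 7: x=[0.5000 7.0000] v=[-6.0000 5.0000]

Answer: 0.5000 7.0000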